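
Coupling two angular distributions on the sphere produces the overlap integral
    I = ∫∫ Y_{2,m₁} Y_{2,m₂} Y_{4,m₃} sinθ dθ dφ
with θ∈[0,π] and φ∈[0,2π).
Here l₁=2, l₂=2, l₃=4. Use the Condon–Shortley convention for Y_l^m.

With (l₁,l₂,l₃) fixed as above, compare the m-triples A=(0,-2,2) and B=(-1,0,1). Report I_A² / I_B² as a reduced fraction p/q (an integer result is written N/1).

1/2

Shared (l₁,l₂,l₃)=(2,2,4): N and (l;000)² cancel in I_A²/I_B².
A: Δ = 0!·4!·4!/9! = 1/630; Racah Σ t=0..0: t=0:+1/96 = 1/96; ⇒ 3j(2 2 4; 0 -2 2)² = 1/42, sgn +1
B: Δ = 0!·4!·4!/9! = 1/630; Racah Σ t=0..0: t=0:+1/24 = 1/24; ⇒ 3j(2 2 4; -1 0 1)² = 1/21, sgn -1
I_A²/I_B² = (1/42)/(1/21) = 1/2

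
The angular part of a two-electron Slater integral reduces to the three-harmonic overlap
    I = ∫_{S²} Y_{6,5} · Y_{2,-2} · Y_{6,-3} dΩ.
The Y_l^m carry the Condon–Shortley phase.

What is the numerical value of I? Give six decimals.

Rules hold: Σm=0, L=14 even, 4≤6≤8.
N = 13·5·13 = 845
Δ = 2!·10!·2!/15! = 1/90090
Racah Σ t=0..2: t=0:+1/69120 t=1:−1/14400 t=2:+1/69120 = -7/172800
⇒ 3j(6 2 6; 0 0 0)² = 14/715, sgn -1
Racah Σ t=0..0: t=0:+1/1451520 = 1/1451520
⇒ 3j(6 2 6; 5 -2 -3)² = 1/91, sgn -1
4πI² = N·(3j₀)²·(3jₘ)² = 2/11
I = +1·√(0.181818/4π) = 0.12028562

0.120286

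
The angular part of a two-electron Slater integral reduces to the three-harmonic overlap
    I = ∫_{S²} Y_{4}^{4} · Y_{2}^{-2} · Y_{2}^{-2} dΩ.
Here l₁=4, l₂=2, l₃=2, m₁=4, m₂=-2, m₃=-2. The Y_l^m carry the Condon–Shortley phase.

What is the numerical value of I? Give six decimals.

0.337168

m-sum 0 ✓  L=8 even ✓  2≤2≤6 ✓
Π(2lᵢ+1) = 9×5×5 = 225
triangle coeff Δ(4,2,2) = 1/630
Σ_t [2,2]: t=2:+1/16 = 1/16
(3j)²=2/35 [(4 2 2; 0 0 0)], sign=+1
Σ_t [0,0]: t=0:+1/576 = 1/576
(3j)²=1/9 [(4 2 2; 4 -2 -2)], sign=+1
⇒ 4πI² = 10/7
I = (+1)√(10/7/(4π)) = 0.33716777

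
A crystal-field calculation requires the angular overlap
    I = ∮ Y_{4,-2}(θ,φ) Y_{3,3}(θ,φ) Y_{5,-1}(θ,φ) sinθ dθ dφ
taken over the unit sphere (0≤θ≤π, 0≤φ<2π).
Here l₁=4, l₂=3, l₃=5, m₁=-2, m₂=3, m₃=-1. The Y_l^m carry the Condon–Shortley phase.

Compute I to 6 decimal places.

0.143662

Rules hold: Σm=0, L=12 even, 1≤5≤7.
N = 9·7·11 = 693
Δ = 2!·6!·4!/13! = 1/180180
Racah Σ t=0..2: t=0:+1/576 t=1:−1/144 t=2:+1/576 = -1/288
⇒ 3j(4 3 5; 0 0 0)² = 20/1001, sgn +1
Racah Σ t=2..2: t=2:+1/2304 = 1/2304
⇒ 3j(4 3 5; -2 3 -1)² = 75/4004, sgn +1
4πI² = N·(3j₀)²·(3jₘ)² = 3375/13013
I = +1·√(0.259356/4π) = 0.14366244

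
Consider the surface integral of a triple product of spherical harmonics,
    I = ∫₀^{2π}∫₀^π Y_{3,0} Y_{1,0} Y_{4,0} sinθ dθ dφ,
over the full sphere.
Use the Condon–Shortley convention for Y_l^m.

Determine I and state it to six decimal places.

Checks pass: Σm=0; 8 even; l₃=4∈[2,4].
(2·3+1)(2·1+1)(2·4+1) = 189
Δ: 0! 6! 2! / 9! → 1/252
sum: t=0:+1/36 = 1/36
3j²(3 1 4; 0 0 0) = Δ·Π!·Σ² = 4/63  (sign +1)
(m-triple is (0,0,0) — same symbol as above.)
combine: 4πI² = 189·4/63·4/63 = 16/21
take √, sign +1: I = 0.24623252

0.246233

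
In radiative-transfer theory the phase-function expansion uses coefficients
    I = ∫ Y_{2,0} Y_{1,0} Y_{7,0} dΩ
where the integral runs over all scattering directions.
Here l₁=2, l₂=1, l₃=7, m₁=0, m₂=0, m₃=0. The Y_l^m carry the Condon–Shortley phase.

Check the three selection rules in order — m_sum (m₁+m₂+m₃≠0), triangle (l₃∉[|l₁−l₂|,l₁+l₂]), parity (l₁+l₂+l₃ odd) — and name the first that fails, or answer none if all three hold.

m₁+m₂+m₃ = 0 + 0 + 0 = 0  ✓
triangle: |2−1|=1 ≤ l₃=7 ≤ 2+1=3  ✗
parity: l₁+l₂+l₃ = 10 is even

triangle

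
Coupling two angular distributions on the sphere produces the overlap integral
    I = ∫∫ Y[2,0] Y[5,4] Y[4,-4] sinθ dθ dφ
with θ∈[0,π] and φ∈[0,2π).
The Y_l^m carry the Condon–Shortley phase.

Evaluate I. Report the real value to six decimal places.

0.000000

Σlᵢ=11 odd — θ-integrand is odd under cosθ→−cosθ; I=0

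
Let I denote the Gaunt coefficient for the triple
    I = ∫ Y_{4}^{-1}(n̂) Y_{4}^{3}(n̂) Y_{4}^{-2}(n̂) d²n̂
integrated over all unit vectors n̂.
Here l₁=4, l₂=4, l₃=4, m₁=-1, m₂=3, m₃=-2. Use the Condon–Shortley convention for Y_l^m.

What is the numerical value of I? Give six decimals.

-0.063661

m-sum 0 ✓  L=12 even ✓  0≤4≤8 ✓
Π(2lᵢ+1) = 9×9×9 = 729
triangle coeff Δ(4,4,4) = 1/450450
Σ_t [0,4]: t=0:+1/13824 t=1:−1/216 t=2:+1/64 t=3:−1/216 t=4:+1/13824 = 5/768
(3j)²=18/1001 [(4 4 4; 0 0 0)], sign=+1
Σ_t [3,4]: t=3:−1/576 t=4:+1/864 = -1/1728
(3j)²=5/1287 [(4 4 4; -1 3 -2)], sign=-1
⇒ 4πI² = 7290/143143
I = (-1)√(7290/143143/(4π)) = -0.06366105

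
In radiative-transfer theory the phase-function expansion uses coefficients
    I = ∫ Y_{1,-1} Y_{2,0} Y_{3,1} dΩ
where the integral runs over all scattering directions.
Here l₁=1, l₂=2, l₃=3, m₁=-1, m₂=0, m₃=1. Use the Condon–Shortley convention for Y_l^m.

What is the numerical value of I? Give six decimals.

Rules hold: Σm=0, L=6 even, 1≤3≤3.
N = 3·5·7 = 105
Δ = 0!·2!·4!/7! = 1/105
Racah Σ t=0..0: t=0:+1/4 = 1/4
⇒ 3j(1 2 3; 0 0 0)² = 3/35, sgn -1
Racah Σ t=0..0: t=0:+1/8 = 1/8
⇒ 3j(1 2 3; -1 0 1)² = 2/35, sgn +1
4πI² = N·(3j₀)²·(3jₘ)² = 18/35
I = -1·√(0.514286/4π) = -0.20230066

-0.202301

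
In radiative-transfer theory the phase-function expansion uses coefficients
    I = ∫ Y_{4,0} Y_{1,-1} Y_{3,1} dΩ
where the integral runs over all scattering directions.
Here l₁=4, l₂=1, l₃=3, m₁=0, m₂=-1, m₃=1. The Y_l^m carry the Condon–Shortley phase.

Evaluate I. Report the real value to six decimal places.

0.150786

Checks pass: Σm=0; 8 even; l₃=3∈[3,5].
(2·4+1)(2·1+1)(2·3+1) = 189
Δ: 2! 6! 0! / 9! → 1/252
sum: t=1:−1/36 = -1/36
3j²(4 1 3; 0 0 0) = Δ·Π!·Σ² = 4/63  (sign +1)
sum: t=0:+1/96 = 1/96
3j²(4 1 3; 0 -1 1) = Δ·Π!·Σ² = 1/42  (sign +1)
combine: 4πI² = 189·4/63·1/42 = 2/7
take √, sign +1: I = 0.15078601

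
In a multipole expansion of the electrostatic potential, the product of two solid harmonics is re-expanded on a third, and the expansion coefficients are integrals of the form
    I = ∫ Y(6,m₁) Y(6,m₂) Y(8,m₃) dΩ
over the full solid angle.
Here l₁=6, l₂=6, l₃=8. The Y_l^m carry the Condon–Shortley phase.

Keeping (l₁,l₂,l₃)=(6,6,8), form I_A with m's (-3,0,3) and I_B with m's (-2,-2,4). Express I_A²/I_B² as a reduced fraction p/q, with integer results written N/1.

7/9

l's match ⇒ only the (l;m) 3-j factors differ between A and B.
A: triangle coeff Δ(6,6,8) = 1/1309458150; Σ_t [1,4]: t=1:−1/174182400 t=2:+1/11612160 t=3:−1/6220800 t=4:+1/24883200 = -1/24883200; (3j)²=28/4199 [(6 6 8; -3 0 3)], sign=+1
B: triangle coeff Δ(6,6,8) = 1/1309458150; Σ_t [0,4]: t=0:+1/557383680 t=1:−1/21772800 t=2:+1/8294400 t=3:−1/21772800 t=4:+1/557383680 = 1/30965760; (3j)²=36/4199 [(6 6 8; -2 -2 4)], sign=+1
I_A²/I_B² = (28/4199)/(36/4199) = 7/9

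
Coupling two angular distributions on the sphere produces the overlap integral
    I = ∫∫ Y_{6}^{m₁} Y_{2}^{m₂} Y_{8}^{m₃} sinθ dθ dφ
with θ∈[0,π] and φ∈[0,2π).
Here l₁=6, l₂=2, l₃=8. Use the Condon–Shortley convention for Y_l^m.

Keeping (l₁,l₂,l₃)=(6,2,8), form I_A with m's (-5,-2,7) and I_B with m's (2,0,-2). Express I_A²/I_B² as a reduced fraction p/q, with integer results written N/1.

91/45

l's match ⇒ only the (l;m) 3-j factors differ between A and B.
A: triangle coeff Δ(6,2,8) = 1/30940; Σ_t [0,0]: t=0:+1/958003200 = 1/958003200; (3j)²=3/68 [(6 2 8; -5 -2 7)], sign=-1
B: triangle coeff Δ(6,2,8) = 1/30940; Σ_t [0,0]: t=0:+1/3870720 = 1/3870720; (3j)²=135/6188 [(6 2 8; 2 0 -2)], sign=+1
I_A²/I_B² = (3/68)/(135/6188) = 91/45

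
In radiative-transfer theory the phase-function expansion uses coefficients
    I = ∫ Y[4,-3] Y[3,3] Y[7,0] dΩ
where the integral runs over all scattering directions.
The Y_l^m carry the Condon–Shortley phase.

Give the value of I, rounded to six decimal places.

Checks pass: Σm=0; 14 even; l₃=7∈[1,7].
(2·4+1)(2·3+1)(2·7+1) = 945
Δ: 0! 8! 6! / 15! → 1/45045
sum: t=0:+1/20736 = 1/20736
3j²(4 3 7; 0 0 0) = Δ·Π!·Σ² = 35/1287  (sign -1)
sum: t=0:+1/3628800 = 1/3628800
3j²(4 3 7; -3 3 0) = Δ·Π!·Σ² = 1/6435  (sign -1)
combine: 4πI² = 945·35/1287·1/6435 = 245/61347
take √, sign +1: I = 0.01782713

0.017827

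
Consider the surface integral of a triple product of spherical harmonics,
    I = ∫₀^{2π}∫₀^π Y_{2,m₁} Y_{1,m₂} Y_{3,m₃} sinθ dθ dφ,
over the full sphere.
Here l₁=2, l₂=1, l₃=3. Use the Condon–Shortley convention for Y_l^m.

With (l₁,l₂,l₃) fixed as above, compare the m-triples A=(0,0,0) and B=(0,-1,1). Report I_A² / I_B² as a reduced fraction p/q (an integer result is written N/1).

3/2

l's match ⇒ only the (l;m) 3-j factors differ between A and B.
A: triangle coeff Δ(2,1,3) = 1/105; Σ_t [0,0]: t=0:+1/4 = 1/4; (3j)²=3/35 [(2 1 3; 0 0 0)], sign=-1
B: triangle coeff Δ(2,1,3) = 1/105; Σ_t [0,0]: t=0:+1/8 = 1/8; (3j)²=2/35 [(2 1 3; 0 -1 1)], sign=+1
I_A²/I_B² = (3/35)/(2/35) = 3/2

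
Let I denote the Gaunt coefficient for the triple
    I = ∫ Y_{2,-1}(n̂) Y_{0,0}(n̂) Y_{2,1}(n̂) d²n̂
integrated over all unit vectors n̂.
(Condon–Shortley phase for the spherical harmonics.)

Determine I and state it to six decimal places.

Rules hold: Σm=0, L=4 even, 2≤2≤2.
N = 5·1·5 = 25
Δ = 0!·4!·0!/5! = 1/5
Racah Σ t=0..0: t=0:+1/4 = 1/4
⇒ 3j(2 0 2; 0 0 0)² = 1/5, sgn +1
Racah Σ t=0..0: t=0:+1/6 = 1/6
⇒ 3j(2 0 2; -1 0 1)² = 1/5, sgn -1
4πI² = N·(3j₀)²·(3jₘ)² = 1/1
I = -1·√(1/4π) = -0.28209479

-0.282095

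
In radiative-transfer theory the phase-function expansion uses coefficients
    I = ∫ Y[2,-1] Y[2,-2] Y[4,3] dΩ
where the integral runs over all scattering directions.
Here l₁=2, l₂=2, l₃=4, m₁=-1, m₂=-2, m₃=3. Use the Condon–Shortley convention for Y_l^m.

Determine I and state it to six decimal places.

-0.238414

m-sum 0 ✓  L=8 even ✓  0≤4≤4 ✓
Π(2lᵢ+1) = 5×5×9 = 225
triangle coeff Δ(2,2,4) = 1/630
Σ_t [0,0]: t=0:+1/16 = 1/16
(3j)²=2/35 [(2 2 4; 0 0 0)], sign=+1
Σ_t [0,0]: t=0:+1/144 = 1/144
(3j)²=1/18 [(2 2 4; -1 -2 3)], sign=-1
⇒ 4πI² = 5/7
I = (-1)√(5/7/(4π)) = -0.23841361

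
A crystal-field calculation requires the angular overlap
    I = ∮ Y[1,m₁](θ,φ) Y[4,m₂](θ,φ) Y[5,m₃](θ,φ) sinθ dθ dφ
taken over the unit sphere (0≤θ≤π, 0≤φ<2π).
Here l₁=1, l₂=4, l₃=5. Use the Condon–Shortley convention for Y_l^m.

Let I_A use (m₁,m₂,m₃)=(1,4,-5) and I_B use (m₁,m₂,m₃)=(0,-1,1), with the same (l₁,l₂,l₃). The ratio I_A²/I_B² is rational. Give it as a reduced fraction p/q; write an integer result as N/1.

15/8

Same 1,4,5: normalisation and zero-m 3j drop out of the ratio.
A: Δ: 0! 2! 8! / 11! → 1/495; sum: t=0:+1/80640 = 1/80640; 3j²(1 4 5; 1 4 -5) = Δ·Π!·Σ² = 1/11  (sign +1)
B: Δ: 0! 2! 8! / 11! → 1/495; sum: t=0:+1/720 = 1/720; 3j²(1 4 5; 0 -1 1) = Δ·Π!·Σ² = 8/165  (sign +1)
I_A²/I_B² = (1/11)/(8/165) = 15/8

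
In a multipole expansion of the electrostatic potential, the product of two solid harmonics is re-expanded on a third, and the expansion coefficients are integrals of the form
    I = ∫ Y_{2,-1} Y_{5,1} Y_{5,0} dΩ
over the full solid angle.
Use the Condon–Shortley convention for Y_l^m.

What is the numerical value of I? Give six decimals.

Checks pass: Σm=0; 12 even; l₃=5∈[3,7].
(2·2+1)(2·5+1)(2·5+1) = 605
Δ: 2! 2! 8! / 13! → 1/38610
sum: t=0:+1/2880 t=1:−1/576 t=2:+1/2880 = -1/960
3j²(2 5 5; 0 0 0) = Δ·Π!·Σ² = 10/429  (sign +1)
sum: t=1:−1/1440 t=2:+1/1152 = 1/5760
3j²(2 5 5; -1 1 0) = Δ·Π!·Σ² = 1/858  (sign -1)
combine: 4πI² = 605·10/429·1/858 = 25/1521
take √, sign -1: I = -0.03616600

-0.036166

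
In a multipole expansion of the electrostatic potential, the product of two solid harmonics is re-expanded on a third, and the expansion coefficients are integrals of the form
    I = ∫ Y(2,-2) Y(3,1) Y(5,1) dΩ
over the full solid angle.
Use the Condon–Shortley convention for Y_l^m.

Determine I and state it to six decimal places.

Checks pass: Σm=0; 10 even; l₃=5∈[1,5].
(2·2+1)(2·3+1)(2·5+1) = 385
Δ: 0! 4! 6! / 11! → 1/2310
sum: t=0:+1/144 = 1/144
3j²(2 3 5; 0 0 0) = Δ·Π!·Σ² = 10/231  (sign -1)
sum: t=0:+1/1152 = 1/1152
3j²(2 3 5; -2 1 1) = Δ·Π!·Σ² = 1/154  (sign +1)
combine: 4πI² = 385·10/231·1/154 = 25/231
take √, sign -1: I = -0.09280237

-0.092802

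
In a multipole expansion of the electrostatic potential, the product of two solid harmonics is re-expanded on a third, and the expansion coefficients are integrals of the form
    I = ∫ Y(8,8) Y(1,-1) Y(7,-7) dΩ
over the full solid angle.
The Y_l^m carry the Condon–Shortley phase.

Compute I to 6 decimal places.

Checks pass: Σm=0; 16 even; l₃=7∈[7,9].
(2·8+1)(2·1+1)(2·7+1) = 765
Δ: 2! 14! 0! / 17! → 1/2040
sum: t=1:−1/25401600 = -1/25401600
3j²(8 1 7; 0 0 0) = Δ·Π!·Σ² = 8/255  (sign +1)
sum: t=0:+1/174356582400 = 1/174356582400
3j²(8 1 7; 8 -1 -7) = Δ·Π!·Σ² = 1/17  (sign +1)
combine: 4πI² = 765·8/255·1/17 = 24/17
take √, sign +1: I = 0.33517856

0.335179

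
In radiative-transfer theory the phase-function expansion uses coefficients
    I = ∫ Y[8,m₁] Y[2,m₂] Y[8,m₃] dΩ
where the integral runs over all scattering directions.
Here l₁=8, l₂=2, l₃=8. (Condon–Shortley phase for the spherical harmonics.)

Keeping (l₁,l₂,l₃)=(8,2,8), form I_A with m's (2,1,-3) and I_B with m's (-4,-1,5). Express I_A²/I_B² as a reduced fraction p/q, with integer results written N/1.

Shared (l₁,l₂,l₃)=(8,2,8): N and (l;000)² cancel in I_A²/I_B².
A: Δ = 2!·14!·2!/19! = 1/348840; Racah Σ t=1..2: t=1:−1/87091200 t=2:+1/174182400 = -1/174182400; ⇒ 3j(8 2 8; 2 1 -3)² = 55/7752, sgn +1
B: Δ = 2!·14!·2!/19! = 1/348840; Racah Σ t=0..1: t=0:+1/1916006400 t=1:−1/479001600 = -1/638668800; ⇒ 3j(8 2 8; -4 -1 5)² = 117/6460, sgn +1
I_A²/I_B² = (55/7752)/(117/6460) = 275/702

275/702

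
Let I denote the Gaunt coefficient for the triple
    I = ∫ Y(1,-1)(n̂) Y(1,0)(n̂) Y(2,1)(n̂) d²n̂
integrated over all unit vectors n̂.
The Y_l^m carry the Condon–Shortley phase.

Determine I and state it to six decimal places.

-0.218510

Rules hold: Σm=0, L=4 even, 0≤2≤2.
N = 3·3·5 = 45
Δ = 0!·2!·2!/5! = 1/30
Racah Σ t=0..0: t=0:+1/1 = 1/1
⇒ 3j(1 1 2; 0 0 0)² = 2/15, sgn +1
Racah Σ t=0..0: t=0:+1/2 = 1/2
⇒ 3j(1 1 2; -1 0 1)² = 1/10, sgn -1
4πI² = N·(3j₀)²·(3jₘ)² = 3/5
I = -1·√(0.6/4π) = -0.21850969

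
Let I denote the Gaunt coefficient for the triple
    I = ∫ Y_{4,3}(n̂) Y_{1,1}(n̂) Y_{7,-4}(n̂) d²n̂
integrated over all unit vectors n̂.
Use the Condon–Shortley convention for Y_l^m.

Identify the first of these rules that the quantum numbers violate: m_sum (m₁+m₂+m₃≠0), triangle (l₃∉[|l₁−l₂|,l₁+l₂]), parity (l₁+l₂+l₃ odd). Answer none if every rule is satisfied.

azimuthal sum: 3 + 1 − 4 = 0  ✓
3 ≤ 7 ≤ 5 (triangle on l)  ✗
L = 4 + 1 + 7 = 12 (even)

triangle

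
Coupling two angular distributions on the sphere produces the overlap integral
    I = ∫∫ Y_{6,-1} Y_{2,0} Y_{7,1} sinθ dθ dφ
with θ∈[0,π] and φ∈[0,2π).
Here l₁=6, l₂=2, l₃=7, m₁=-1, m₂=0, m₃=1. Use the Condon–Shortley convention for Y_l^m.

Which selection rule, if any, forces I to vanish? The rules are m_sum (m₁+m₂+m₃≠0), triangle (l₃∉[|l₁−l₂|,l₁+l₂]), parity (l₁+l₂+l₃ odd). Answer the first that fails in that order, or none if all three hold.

parity

Σmᵢ = 0  ✓
l₃∈[|l₁−l₂|,l₁+l₂]=[4,8], have l₃=7  ✓
Σlᵢ = 15 ⇒ odd  ✗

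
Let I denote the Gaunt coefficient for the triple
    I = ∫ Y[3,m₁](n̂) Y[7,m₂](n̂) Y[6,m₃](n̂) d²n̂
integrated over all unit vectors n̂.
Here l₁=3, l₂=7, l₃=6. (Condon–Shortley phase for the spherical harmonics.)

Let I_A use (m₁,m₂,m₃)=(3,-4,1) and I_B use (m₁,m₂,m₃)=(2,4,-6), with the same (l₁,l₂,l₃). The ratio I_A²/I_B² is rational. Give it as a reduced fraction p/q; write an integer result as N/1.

Same 3,7,6: normalisation and zero-m 3j drop out of the ratio.
A: Δ: 4! 2! 10! / 17! → 1/2042040; sum: t=0:+1/1451520 = 1/1451520; 3j²(3 7 6; 3 -4 1) = Δ·Π!·Σ² = 75/3094  (sign -1)
B: Δ: 4! 2! 10! / 17! → 1/2042040; sum: t=1:−1/43545600 = -1/43545600; 3j²(3 7 6; 2 4 -6) = Δ·Π!·Σ² = 11/3094  (sign -1)
I_A²/I_B² = (75/3094)/(11/3094) = 75/11

75/11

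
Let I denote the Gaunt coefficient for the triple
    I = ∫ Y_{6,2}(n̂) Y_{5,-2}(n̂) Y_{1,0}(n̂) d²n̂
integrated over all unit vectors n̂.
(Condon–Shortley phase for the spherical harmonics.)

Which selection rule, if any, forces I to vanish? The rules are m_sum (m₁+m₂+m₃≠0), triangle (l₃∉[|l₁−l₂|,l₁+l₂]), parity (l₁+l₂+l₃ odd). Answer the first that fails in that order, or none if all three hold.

none

m₁+m₂+m₃ = 2 − 2 + 0 = 0  ✓
triangle: |6−5|=1 ≤ l₃=1 ≤ 6+5=11  ✓
parity: l₁+l₂+l₃ = 12 is even  ✓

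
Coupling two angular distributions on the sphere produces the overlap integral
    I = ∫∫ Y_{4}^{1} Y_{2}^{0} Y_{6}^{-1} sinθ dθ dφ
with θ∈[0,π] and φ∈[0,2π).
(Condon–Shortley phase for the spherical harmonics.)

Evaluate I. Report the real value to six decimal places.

-0.230476

m-sum 0 ✓  L=12 even ✓  2≤6≤6 ✓
Π(2lᵢ+1) = 9×5×13 = 585
triangle coeff Δ(4,2,6) = 1/6435
Σ_t [0,0]: t=0:+1/2304 = 1/2304
(3j)²=5/143 [(4 2 6; 0 0 0)], sign=+1
Σ_t [0,0]: t=0:+1/2880 = 1/2880
(3j)²=14/429 [(4 2 6; 1 0 -1)], sign=-1
⇒ 4πI² = 1050/1573
I = (-1)√(1050/1573/(4π)) = -0.23047581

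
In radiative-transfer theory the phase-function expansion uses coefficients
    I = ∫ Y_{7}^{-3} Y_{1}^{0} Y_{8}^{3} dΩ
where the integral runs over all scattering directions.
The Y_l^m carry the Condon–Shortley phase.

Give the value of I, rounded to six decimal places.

m-sum 0 ✓  L=16 even ✓  6≤8≤8 ✓
Π(2lᵢ+1) = 15×3×17 = 765
triangle coeff Δ(7,1,8) = 1/2040
Σ_t [0,0]: t=0:+1/25401600 = 1/25401600
(3j)²=8/255 [(7 1 8; 0 0 0)], sign=+1
Σ_t [0,0]: t=0:+1/87091200 = 1/87091200
(3j)²=11/408 [(7 1 8; -3 0 3)], sign=-1
⇒ 4πI² = 11/17
I = (-1)√(11/17/(4π)) = -0.22691696

-0.226917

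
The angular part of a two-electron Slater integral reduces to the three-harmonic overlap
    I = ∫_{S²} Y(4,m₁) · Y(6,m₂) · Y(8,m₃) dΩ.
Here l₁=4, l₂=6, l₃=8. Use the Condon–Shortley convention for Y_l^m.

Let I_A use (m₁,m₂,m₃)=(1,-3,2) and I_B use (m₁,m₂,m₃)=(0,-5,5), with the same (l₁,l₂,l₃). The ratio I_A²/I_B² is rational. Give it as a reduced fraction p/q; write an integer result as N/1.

184815/380666

l's match ⇒ only the (l;m) 3-j factors differ between A and B.
A: triangle coeff Δ(4,6,8) = 1/23279256; Σ_t [0,2]: t=0:+1/2177280 t=1:−1/3870720 t=2:+1/87091200 = 37/174182400; (3j)²=20535/2586584 [(4 6 8; 1 -3 2)], sign=+1
B: triangle coeff Δ(4,6,8) = 1/23279256; Σ_t [0,1]: t=0:+1/34836480 t=1:−1/130636800 = 11/522547200; (3j)²=1331/81396 [(4 6 8; 0 -5 5)], sign=-1
I_A²/I_B² = (20535/2586584)/(1331/81396) = 184815/380666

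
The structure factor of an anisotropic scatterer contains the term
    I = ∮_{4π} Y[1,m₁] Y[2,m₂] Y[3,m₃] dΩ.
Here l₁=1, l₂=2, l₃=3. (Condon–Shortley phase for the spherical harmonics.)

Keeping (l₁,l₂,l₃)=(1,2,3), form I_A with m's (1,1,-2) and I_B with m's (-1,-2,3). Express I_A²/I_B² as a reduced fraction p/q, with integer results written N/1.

Shared (l₁,l₂,l₃)=(1,2,3): N and (l;000)² cancel in I_A²/I_B².
A: Δ = 0!·2!·4!/7! = 1/105; Racah Σ t=0..0: t=0:+1/12 = 1/12; ⇒ 3j(1 2 3; 1 1 -2)² = 2/21, sgn -1
B: Δ = 0!·2!·4!/7! = 1/105; Racah Σ t=0..0: t=0:+1/48 = 1/48; ⇒ 3j(1 2 3; -1 -2 3)² = 1/7, sgn +1
I_A²/I_B² = (2/21)/(1/7) = 2/3

2/3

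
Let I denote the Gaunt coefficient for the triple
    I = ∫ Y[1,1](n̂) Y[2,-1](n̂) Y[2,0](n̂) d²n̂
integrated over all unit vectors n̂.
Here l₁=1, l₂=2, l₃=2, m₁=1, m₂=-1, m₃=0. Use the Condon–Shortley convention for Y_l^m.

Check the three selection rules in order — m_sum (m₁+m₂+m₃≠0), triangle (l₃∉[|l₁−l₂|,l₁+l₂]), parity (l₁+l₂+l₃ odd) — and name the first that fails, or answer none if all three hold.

m₁+m₂+m₃ = 1 − 1 + 0 = 0  ✓
triangle: |1−2|=1 ≤ l₃=2 ≤ 1+2=3  ✓
parity: l₁+l₂+l₃ = 5 is odd  ✗

parity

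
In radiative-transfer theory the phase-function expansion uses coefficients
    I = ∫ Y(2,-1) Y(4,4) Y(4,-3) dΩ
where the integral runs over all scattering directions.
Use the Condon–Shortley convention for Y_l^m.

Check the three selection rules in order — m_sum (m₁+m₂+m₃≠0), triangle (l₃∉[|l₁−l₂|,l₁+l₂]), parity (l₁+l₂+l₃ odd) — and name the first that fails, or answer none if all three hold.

none

azimuthal sum: -1 + 4 − 3 = 0  ✓
2 ≤ 4 ≤ 6 (triangle on l)  ✓
L = 2 + 4 + 4 = 10 (even)  ✓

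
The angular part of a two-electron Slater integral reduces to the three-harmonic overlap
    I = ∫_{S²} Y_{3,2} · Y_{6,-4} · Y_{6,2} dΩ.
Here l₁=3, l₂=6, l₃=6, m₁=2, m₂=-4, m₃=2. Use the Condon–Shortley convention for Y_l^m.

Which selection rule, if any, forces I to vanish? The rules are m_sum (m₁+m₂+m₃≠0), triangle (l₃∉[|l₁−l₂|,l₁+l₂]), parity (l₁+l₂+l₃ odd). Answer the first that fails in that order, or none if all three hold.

azimuthal sum: 2 − 4 + 2 = 0  ✓
3 ≤ 6 ≤ 9 (triangle on l)  ✓
L = 3 + 6 + 6 = 15 (odd)  ✗

parity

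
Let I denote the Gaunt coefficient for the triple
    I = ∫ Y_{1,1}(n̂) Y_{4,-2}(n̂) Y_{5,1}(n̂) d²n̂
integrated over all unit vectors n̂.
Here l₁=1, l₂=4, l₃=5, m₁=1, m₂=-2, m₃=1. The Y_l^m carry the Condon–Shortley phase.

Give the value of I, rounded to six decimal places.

-0.120286

m-sum 0 ✓  L=10 even ✓  3≤5≤5 ✓
Π(2lᵢ+1) = 3×9×11 = 297
triangle coeff Δ(1,4,5) = 1/495
Σ_t [0,0]: t=0:+1/576 = 1/576
(3j)²=5/99 [(1 4 5; 0 0 0)], sign=-1
Σ_t [0,0]: t=0:+1/2880 = 1/2880
(3j)²=2/165 [(1 4 5; 1 -2 1)], sign=+1
⇒ 4πI² = 2/11
I = (-1)√(2/11/(4π)) = -0.12028562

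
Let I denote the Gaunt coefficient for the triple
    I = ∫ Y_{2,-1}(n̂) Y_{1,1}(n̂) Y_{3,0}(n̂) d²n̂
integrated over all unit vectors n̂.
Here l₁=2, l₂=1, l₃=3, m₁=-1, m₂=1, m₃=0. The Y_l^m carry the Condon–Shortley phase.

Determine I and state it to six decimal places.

Checks pass: Σm=0; 6 even; l₃=3∈[1,3].
(2·2+1)(2·1+1)(2·3+1) = 105
Δ: 0! 4! 2! / 7! → 1/105
sum: t=0:+1/4 = 1/4
3j²(2 1 3; 0 0 0) = Δ·Π!·Σ² = 3/35  (sign -1)
sum: t=0:+1/12 = 1/12
3j²(2 1 3; -1 1 0) = Δ·Π!·Σ² = 1/35  (sign -1)
combine: 4πI² = 105·3/35·1/35 = 9/35
take √, sign +1: I = 0.14304817

0.143048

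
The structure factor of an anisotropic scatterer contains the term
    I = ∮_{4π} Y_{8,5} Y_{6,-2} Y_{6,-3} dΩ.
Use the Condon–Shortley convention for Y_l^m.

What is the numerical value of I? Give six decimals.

-0.073236

m-sum 0 ✓  L=20 even ✓  2≤6≤14 ✓
Π(2lᵢ+1) = 17×13×13 = 2873
triangle coeff Δ(8,6,6) = 1/1309458150
Σ_t [2,6]: t=2:+1/49766400 t=3:−1/3110400 t=4:+1/1327104 t=5:−1/3110400 t=6:+1/49766400 = 1/6635520
(3j)²=350/46189 [(8 6 6; 0 0 0)], sign=+1
Σ_t [0,3]: t=0:+1/696729600 t=1:−1/43545600 t=2:+1/29030400 t=3:−1/174182400 = 1/139345920
(3j)²=1/323 [(8 6 6; 5 -2 -3)], sign=-1
⇒ 4πI² = 4550/67507
I = (-1)√(4550/67507/(4π)) = -0.07323629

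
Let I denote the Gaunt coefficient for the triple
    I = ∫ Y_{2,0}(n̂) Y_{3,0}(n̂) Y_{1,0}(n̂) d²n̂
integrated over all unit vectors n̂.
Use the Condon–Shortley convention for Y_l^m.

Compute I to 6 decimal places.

0.247767

Checks pass: Σm=0; 6 even; l₃=1∈[1,5].
(2·2+1)(2·3+1)(2·1+1) = 105
Δ: 4! 0! 2! / 7! → 1/105
sum: t=2:+1/4 = 1/4
3j²(2 3 1; 0 0 0) = Δ·Π!·Σ² = 3/35  (sign -1)
(m-triple is (0,0,0) — same symbol as above.)
combine: 4πI² = 105·3/35·3/35 = 27/35
take √, sign +1: I = 0.24776670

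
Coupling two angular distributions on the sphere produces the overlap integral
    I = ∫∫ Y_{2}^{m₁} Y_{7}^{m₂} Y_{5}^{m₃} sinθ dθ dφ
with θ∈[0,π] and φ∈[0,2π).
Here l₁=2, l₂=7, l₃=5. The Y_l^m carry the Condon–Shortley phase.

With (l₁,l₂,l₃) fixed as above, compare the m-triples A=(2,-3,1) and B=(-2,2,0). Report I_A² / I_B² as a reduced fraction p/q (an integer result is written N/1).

5/3

Shared (l₁,l₂,l₃)=(2,7,5): N and (l;000)² cancel in I_A²/I_B².
A: Δ = 4!·0!·10!/15! = 1/15015; Racah Σ t=0..0: t=0:+1/414720 = 1/414720; ⇒ 3j(2 7 5; 2 -3 1)² = 2/143, sgn +1
B: Δ = 4!·0!·10!/15! = 1/15015; Racah Σ t=4..4: t=4:+1/345600 = 1/345600; ⇒ 3j(2 7 5; -2 2 0)² = 6/715, sgn -1
I_A²/I_B² = (2/143)/(6/715) = 5/3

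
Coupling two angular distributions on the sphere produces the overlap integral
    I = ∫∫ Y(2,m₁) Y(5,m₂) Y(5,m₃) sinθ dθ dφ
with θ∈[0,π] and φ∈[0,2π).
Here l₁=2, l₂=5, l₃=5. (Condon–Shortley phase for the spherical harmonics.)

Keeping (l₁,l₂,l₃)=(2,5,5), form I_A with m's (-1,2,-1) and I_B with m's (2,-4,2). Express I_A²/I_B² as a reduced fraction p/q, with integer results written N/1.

Same 2,5,5: normalisation and zero-m 3j drop out of the ratio.
A: Δ: 2! 2! 8! / 13! → 1/38610; sum: t=1:−1/2880 t=2:+1/1440 = 1/2880; 3j²(2 5 5; -1 2 -1) = Δ·Π!·Σ² = 7/715  (sign +1)
B: Δ: 2! 2! 8! / 13! → 1/38610; sum: t=0:+1/20160 = 1/20160; 3j²(2 5 5; 2 -4 2) = Δ·Π!·Σ² = 12/715  (sign -1)
I_A²/I_B² = (7/715)/(12/715) = 7/12

7/12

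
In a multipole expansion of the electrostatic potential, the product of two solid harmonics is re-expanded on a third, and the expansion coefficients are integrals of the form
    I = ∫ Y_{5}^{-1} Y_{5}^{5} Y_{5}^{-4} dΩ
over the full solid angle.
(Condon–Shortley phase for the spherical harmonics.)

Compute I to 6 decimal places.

0.000000

l₁+l₂+l₃=15 is odd: 3j(l;000)=0 ⇒ I=0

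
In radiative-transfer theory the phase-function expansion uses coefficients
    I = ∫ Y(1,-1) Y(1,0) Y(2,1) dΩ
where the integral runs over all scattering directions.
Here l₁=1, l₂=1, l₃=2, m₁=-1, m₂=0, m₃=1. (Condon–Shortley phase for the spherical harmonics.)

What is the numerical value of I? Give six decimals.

Rules hold: Σm=0, L=4 even, 0≤2≤2.
N = 3·3·5 = 45
Δ = 0!·2!·2!/5! = 1/30
Racah Σ t=0..0: t=0:+1/1 = 1/1
⇒ 3j(1 1 2; 0 0 0)² = 2/15, sgn +1
Racah Σ t=0..0: t=0:+1/2 = 1/2
⇒ 3j(1 1 2; -1 0 1)² = 1/10, sgn -1
4πI² = N·(3j₀)²·(3jₘ)² = 3/5
I = -1·√(0.6/4π) = -0.21850969

-0.218510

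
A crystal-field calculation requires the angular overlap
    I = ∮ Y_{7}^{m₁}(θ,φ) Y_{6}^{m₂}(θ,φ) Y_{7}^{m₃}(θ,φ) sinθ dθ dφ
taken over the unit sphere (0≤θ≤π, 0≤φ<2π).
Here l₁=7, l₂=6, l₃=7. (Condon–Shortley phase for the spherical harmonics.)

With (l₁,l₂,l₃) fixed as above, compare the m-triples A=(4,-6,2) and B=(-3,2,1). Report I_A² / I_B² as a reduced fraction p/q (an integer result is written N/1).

968/15

Shared (l₁,l₂,l₃)=(7,6,7): N and (l;000)² cancel in I_A²/I_B².
A: Δ = 6!·8!·6!/21! = 1/2444321880; Racah Σ t=0..0: t=0:+1/373248000 = 1/373248000; ⇒ 3j(7 6 7; 4 -6 2)² = 308/20995, sgn -1
B: Δ = 6!·8!·6!/21! = 1/2444321880; Racah Σ t=2..6: t=2:+1/1393459200 t=3:−1/21772800 t=4:+1/3317760 t=5:−1/3110400 t=6:+1/19906560 = -1/66355200; ⇒ 3j(7 6 7; -3 2 1)² = 21/92378, sgn -1
I_A²/I_B² = (308/20995)/(21/92378) = 968/15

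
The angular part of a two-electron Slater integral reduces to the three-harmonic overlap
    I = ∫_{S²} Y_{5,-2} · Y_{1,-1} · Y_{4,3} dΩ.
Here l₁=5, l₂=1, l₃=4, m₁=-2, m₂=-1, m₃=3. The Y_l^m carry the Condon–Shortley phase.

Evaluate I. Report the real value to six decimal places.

Checks pass: Σm=0; 10 even; l₃=4∈[4,6].
(2·5+1)(2·1+1)(2·4+1) = 297
Δ: 2! 8! 0! / 11! → 1/495
sum: t=1:−1/576 = -1/576
3j²(5 1 4; 0 0 0) = Δ·Π!·Σ² = 5/99  (sign -1)
sum: t=0:+1/10080 = 1/10080
3j²(5 1 4; -2 -1 3) = Δ·Π!·Σ² = 1/165  (sign -1)
combine: 4πI² = 297·5/99·1/165 = 1/11
take √, sign +1: I = 0.08505478

0.085055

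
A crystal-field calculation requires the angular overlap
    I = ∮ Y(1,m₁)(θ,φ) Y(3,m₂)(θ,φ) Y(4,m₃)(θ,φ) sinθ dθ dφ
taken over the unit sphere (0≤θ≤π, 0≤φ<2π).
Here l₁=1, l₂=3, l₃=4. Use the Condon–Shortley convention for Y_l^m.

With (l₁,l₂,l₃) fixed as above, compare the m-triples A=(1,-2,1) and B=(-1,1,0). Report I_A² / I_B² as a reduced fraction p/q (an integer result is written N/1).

Shared (l₁,l₂,l₃)=(1,3,4): N and (l;000)² cancel in I_A²/I_B².
A: Δ = 0!·2!·6!/9! = 1/252; Racah Σ t=0..0: t=0:+1/240 = 1/240; ⇒ 3j(1 3 4; 1 -2 1)² = 1/84, sgn -1
B: Δ = 0!·2!·6!/9! = 1/252; Racah Σ t=0..0: t=0:+1/96 = 1/96; ⇒ 3j(1 3 4; -1 1 0)² = 1/42, sgn +1
I_A²/I_B² = (1/84)/(1/42) = 1/2

1/2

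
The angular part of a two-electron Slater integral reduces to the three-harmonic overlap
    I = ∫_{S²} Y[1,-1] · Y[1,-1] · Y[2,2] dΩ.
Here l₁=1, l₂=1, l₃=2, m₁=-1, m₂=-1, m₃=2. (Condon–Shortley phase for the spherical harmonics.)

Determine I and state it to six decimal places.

Rules hold: Σm=0, L=4 even, 0≤2≤2.
N = 3·3·5 = 45
Δ = 0!·2!·2!/5! = 1/30
Racah Σ t=0..0: t=0:+1/1 = 1/1
⇒ 3j(1 1 2; 0 0 0)² = 2/15, sgn +1
Racah Σ t=0..0: t=0:+1/4 = 1/4
⇒ 3j(1 1 2; -1 -1 2)² = 1/5, sgn +1
4πI² = N·(3j₀)²·(3jₘ)² = 6/5
I = +1·√(1.2/4π) = 0.30901936

0.309019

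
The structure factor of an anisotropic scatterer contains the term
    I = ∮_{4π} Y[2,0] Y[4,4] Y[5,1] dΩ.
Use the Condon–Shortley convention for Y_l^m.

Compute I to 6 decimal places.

m-sum = 0 + 4 + 1 = 5 ≠ 0 ⇒ I = 0

0.000000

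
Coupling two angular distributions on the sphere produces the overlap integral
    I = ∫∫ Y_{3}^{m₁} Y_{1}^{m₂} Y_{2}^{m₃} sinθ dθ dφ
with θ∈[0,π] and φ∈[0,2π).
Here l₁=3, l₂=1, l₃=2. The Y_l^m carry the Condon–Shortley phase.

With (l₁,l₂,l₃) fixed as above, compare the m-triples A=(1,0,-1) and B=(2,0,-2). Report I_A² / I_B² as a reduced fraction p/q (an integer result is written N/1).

8/5

l's match ⇒ only the (l;m) 3-j factors differ between A and B.
A: triangle coeff Δ(3,1,2) = 1/105; Σ_t [1,1]: t=1:−1/6 = -1/6; (3j)²=8/105 [(3 1 2; 1 0 -1)], sign=+1
B: triangle coeff Δ(3,1,2) = 1/105; Σ_t [1,1]: t=1:−1/24 = -1/24; (3j)²=1/21 [(3 1 2; 2 0 -2)], sign=-1
I_A²/I_B² = (8/105)/(1/21) = 8/5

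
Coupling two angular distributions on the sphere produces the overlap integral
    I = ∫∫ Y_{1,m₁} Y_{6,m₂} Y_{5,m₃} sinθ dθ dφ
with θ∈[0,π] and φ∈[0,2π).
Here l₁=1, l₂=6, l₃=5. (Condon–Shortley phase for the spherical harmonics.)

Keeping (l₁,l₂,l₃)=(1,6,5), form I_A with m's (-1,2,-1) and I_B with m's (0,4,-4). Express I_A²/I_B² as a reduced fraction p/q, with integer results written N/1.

7/5

Same 1,6,5: normalisation and zero-m 3j drop out of the ratio.
A: Δ: 2! 0! 10! / 13! → 1/858; sum: t=2:+1/34560 = 1/34560; 3j²(1 6 5; -1 2 -1) = Δ·Π!·Σ² = 14/429  (sign +1)
B: Δ: 2! 0! 10! / 13! → 1/858; sum: t=1:−1/362880 = -1/362880; 3j²(1 6 5; 0 4 -4) = Δ·Π!·Σ² = 10/429  (sign +1)
I_A²/I_B² = (14/429)/(10/429) = 7/5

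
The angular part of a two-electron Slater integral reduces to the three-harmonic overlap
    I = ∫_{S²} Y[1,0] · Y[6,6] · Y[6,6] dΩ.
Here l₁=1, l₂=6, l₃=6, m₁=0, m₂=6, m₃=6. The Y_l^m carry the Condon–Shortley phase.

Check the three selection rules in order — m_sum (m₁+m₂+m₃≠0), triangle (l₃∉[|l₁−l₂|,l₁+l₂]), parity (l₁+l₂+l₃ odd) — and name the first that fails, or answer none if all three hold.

m_sum

azimuthal sum: 0 + 6 + 6 = 12  ✗
5 ≤ 6 ≤ 7 (triangle on l)
L = 1 + 6 + 6 = 13 (odd)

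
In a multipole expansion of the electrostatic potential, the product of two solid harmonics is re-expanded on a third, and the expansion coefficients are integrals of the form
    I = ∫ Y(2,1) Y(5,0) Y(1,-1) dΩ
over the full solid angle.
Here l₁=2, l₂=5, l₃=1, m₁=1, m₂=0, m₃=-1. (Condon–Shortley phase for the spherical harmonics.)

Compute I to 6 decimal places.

|2−5|≤1≤2+5 violated ⇒ I = 0

0.000000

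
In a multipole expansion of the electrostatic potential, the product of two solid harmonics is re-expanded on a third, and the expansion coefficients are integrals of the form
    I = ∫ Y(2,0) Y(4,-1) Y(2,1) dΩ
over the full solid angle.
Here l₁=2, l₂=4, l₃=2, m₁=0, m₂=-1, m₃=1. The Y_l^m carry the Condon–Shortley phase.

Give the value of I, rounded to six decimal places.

-0.220728

Checks pass: Σm=0; 8 even; l₃=2∈[2,6].
(2·2+1)(2·4+1)(2·2+1) = 225
Δ: 4! 0! 4! / 9! → 1/630
sum: t=2:+1/16 = 1/16
3j²(2 4 2; 0 0 0) = Δ·Π!·Σ² = 2/35  (sign +1)
sum: t=2:+1/24 = 1/24
3j²(2 4 2; 0 -1 1) = Δ·Π!·Σ² = 1/21  (sign -1)
combine: 4πI² = 225·2/35·1/21 = 30/49
take √, sign -1: I = -0.22072812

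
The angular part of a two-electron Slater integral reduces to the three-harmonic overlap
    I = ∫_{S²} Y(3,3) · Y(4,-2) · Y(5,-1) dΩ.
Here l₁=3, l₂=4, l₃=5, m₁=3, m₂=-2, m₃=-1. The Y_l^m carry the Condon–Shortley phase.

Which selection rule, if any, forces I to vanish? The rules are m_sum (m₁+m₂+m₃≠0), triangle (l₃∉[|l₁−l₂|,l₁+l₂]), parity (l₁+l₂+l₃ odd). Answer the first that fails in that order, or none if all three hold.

none

m₁+m₂+m₃ = 3 − 2 − 1 = 0  ✓
triangle: |3−4|=1 ≤ l₃=5 ≤ 3+4=7  ✓
parity: l₁+l₂+l₃ = 12 is even  ✓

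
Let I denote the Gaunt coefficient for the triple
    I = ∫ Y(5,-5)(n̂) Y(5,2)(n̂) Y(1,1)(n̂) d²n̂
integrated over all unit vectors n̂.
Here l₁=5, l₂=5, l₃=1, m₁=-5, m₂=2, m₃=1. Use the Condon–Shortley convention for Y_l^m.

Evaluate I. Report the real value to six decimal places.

m-sum = -5 + 2 + 1 = -2 ≠ 0 ⇒ I = 0

0.000000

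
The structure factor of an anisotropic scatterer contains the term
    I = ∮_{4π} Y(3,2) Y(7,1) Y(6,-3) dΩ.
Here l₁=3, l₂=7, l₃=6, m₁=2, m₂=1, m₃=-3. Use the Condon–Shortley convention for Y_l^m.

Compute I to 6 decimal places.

0.167202

m-sum 0 ✓  L=16 even ✓  4≤6≤10 ✓
Π(2lᵢ+1) = 7×15×13 = 1365
triangle coeff Δ(3,7,6) = 1/2042040
Σ_t [1,3]: t=1:−1/207360 t=2:+1/57600 t=3:−1/207360 = 1/129600
(3j)²=168/12155 [(3 7 6; 0 0 0)], sign=+1
Σ_t [0,1]: t=0:+1/1935360 t=1:−1/362880 = -13/5806080
(3j)²=195/10472 [(3 7 6; 2 1 -3)], sign=+1
⇒ 4πI² = 12285/34969
I = (+1)√(12285/34969/(4π)) = 0.16720184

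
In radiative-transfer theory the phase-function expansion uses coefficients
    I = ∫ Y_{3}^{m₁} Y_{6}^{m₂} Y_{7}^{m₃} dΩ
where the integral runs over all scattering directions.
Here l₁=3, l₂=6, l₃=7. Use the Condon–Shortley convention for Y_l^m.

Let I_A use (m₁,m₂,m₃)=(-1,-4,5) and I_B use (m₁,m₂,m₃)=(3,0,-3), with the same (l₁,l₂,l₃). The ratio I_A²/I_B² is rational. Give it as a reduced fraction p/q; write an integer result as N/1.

9251/47250

Same 3,6,7: normalisation and zero-m 3j drop out of the ratio.
A: Δ: 2! 4! 10! / 17! → 1/2042040; sum: t=0:+1/3870720 t=1:−1/2177280 t=2:+1/29030400 = -29/174182400; 3j²(3 6 7; -1 -4 5) = Δ·Π!·Σ² = 841/185640  (sign -1)
B: Δ: 2! 4! 10! / 17! → 1/2042040; sum: t=0:+1/829440 = 1/829440; 3j²(3 6 7; 3 0 -3) = Δ·Π!·Σ² = 225/9724  (sign +1)
I_A²/I_B² = (841/185640)/(225/9724) = 9251/47250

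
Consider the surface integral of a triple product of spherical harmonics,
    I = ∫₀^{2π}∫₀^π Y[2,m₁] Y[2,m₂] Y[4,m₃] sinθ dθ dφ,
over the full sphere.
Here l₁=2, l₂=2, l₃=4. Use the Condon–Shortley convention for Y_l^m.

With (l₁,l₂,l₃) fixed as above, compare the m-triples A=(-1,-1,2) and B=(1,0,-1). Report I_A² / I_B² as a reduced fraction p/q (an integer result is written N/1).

4/3

l's match ⇒ only the (l;m) 3-j factors differ between A and B.
A: triangle coeff Δ(2,2,4) = 1/630; Σ_t [0,0]: t=0:+1/36 = 1/36; (3j)²=4/63 [(2 2 4; -1 -1 2)], sign=+1
B: triangle coeff Δ(2,2,4) = 1/630; Σ_t [0,0]: t=0:+1/24 = 1/24; (3j)²=1/21 [(2 2 4; 1 0 -1)], sign=-1
I_A²/I_B² = (4/63)/(1/21) = 4/3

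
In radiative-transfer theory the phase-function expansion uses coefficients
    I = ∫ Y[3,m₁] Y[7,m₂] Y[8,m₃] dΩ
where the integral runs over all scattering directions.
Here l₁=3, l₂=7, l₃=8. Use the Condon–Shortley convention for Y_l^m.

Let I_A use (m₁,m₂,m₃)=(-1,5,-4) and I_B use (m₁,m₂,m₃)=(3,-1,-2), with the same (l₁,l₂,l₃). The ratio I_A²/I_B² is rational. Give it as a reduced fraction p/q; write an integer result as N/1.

Shared (l₁,l₂,l₃)=(3,7,8): N and (l;000)² cancel in I_A²/I_B².
A: Δ = 2!·4!·12!/19! = 1/5290740; Racah Σ t=0..2: t=0:+1/22992076800 t=1:−1/239500800 t=2:+1/58060800 = 43/3284582400; ⇒ 3j(3 7 8; -1 5 -4)² = 12943/755820, sgn +1
B: Δ = 2!·4!·12!/19! = 1/5290740; Racah Σ t=0..0: t=0:+1/24883200 = 1/24883200; ⇒ 3j(3 7 8; 3 -1 -2)² = 70/4199, sgn +1
I_A²/I_B² = (12943/755820)/(70/4199) = 1849/1800

1849/1800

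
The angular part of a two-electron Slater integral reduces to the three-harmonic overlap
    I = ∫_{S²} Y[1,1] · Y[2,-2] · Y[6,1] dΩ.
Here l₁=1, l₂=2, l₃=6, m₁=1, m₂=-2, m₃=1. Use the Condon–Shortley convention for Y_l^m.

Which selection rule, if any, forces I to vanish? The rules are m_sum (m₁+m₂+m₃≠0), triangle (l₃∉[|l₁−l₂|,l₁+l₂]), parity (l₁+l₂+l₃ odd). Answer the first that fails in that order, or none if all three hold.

m₁+m₂+m₃ = 1 − 2 + 1 = 0  ✓
triangle: |1−2|=1 ≤ l₃=6 ≤ 1+2=3  ✗
parity: l₁+l₂+l₃ = 9 is odd

triangle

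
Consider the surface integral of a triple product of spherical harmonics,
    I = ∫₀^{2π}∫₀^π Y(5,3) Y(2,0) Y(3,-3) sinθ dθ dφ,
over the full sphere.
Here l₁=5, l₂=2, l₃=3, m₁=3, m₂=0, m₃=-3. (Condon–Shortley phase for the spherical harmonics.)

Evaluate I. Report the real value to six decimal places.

-0.126792

Rules hold: Σm=0, L=10 even, 3≤3≤7.
N = 11·5·7 = 385
Δ = 4!·6!·0!/11! = 1/2310
Racah Σ t=2..2: t=2:+1/144 = 1/144
⇒ 3j(5 2 3; 0 0 0)² = 10/231, sgn -1
Racah Σ t=2..2: t=2:+1/2880 = 1/2880
⇒ 3j(5 2 3; 3 0 -3)² = 2/165, sgn +1
4πI² = N·(3j₀)²·(3jₘ)² = 20/99
I = -1·√(0.20202/4π) = -0.12679218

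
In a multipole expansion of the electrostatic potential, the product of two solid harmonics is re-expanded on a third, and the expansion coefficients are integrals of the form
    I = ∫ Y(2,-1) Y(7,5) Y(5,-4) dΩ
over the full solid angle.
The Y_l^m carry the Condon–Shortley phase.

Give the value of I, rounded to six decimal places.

-0.237707

Checks pass: Σm=0; 14 even; l₃=5∈[5,9].
(2·2+1)(2·7+1)(2·5+1) = 825
Δ: 4! 0! 10! / 15! → 1/15015
sum: t=2:+1/57600 = 1/57600
3j²(2 7 5; 0 0 0) = Δ·Π!·Σ² = 21/715  (sign -1)
sum: t=3:−1/2177280 = -1/2177280
3j²(2 7 5; -1 5 -4) = Δ·Π!·Σ² = 8/273  (sign +1)
combine: 4πI² = 825·21/715·8/273 = 120/169
take √, sign -1: I = -0.23770720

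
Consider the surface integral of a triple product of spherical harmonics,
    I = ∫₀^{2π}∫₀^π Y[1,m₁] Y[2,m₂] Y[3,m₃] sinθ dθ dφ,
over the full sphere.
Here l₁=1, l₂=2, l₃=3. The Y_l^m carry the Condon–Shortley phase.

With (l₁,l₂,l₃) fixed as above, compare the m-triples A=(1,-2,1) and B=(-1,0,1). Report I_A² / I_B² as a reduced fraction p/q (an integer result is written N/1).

l's match ⇒ only the (l;m) 3-j factors differ between A and B.
A: triangle coeff Δ(1,2,3) = 1/105; Σ_t [0,0]: t=0:+1/48 = 1/48; (3j)²=1/105 [(1 2 3; 1 -2 1)], sign=+1
B: triangle coeff Δ(1,2,3) = 1/105; Σ_t [0,0]: t=0:+1/8 = 1/8; (3j)²=2/35 [(1 2 3; -1 0 1)], sign=+1
I_A²/I_B² = (1/105)/(2/35) = 1/6

1/6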